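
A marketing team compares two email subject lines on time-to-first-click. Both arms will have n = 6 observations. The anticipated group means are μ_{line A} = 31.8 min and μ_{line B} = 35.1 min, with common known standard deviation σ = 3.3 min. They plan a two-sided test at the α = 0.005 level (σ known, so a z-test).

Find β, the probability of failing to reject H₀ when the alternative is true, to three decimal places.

β ≈ 0.859

Standardized effect: d = |μ_{line A} − μ_{line B}| / σ = |31.8 − 35.1| / 3.3 = 1.0000
Noncentrality parameter: δ = d·√(n/2) = 1.0000 × √(6/2) = 1.7321
Two-sided α = 0.005 → critical value z_{0.0025} = 2.807.
Power = Φ(δ − 2.807) + Φ(−δ − 2.807) = Φ(-1.075) + Φ(-4.539) = 0.1412 + 0.0000 = 0.1412.
Type II error: β = 1 − power = 1 − 0.1412 = 0.8588.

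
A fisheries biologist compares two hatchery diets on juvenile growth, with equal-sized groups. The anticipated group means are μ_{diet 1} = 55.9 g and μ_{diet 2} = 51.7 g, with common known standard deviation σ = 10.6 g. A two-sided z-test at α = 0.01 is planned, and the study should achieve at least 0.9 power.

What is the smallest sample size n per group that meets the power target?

Standardized effect: d = |μ_{diet 1} − μ_{diet 2}| / σ = |55.9 − 51.7| / 10.6 = 0.3962
For power 0.9 need Φ(δ − z_{0.005}) = 0.9, so δ = z_{0.005} + z_{0.10} = 2.576 + 1.282 = 3.857.
(Ignoring the negligible lower-tail rejection probability gives the usual closed-form inversion.)
δ = d·√(n/2) ⇒ n = 2(δ/d)² = 2 × (3.857 / 0.3962)² = 189.55.
Rounding up, n = 190 per group.

n = 190 per group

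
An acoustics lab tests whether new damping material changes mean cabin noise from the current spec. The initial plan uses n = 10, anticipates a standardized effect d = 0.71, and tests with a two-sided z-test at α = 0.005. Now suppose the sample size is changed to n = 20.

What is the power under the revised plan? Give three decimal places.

Power ≈ 0.644

With n = 20: δ = d·√n = 0.71 × √20 = 3.1752. Critical value z_{0.0025} = 2.807.
Revised power = Φ(δ − 2.807) + Φ(−δ − 2.807) = Φ(0.368) + Φ(-5.982) = 0.6436 + 0.0000 = 0.6436.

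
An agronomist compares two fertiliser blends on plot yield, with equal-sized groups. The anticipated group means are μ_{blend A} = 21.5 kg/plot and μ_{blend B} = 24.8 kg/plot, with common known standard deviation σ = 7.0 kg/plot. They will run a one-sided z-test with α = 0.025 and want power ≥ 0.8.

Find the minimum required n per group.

n = 71 per group

Standardized effect: d = |μ_{blend A} − μ_{blend B}| / σ = |21.5 − 24.8| / 7.0 = 0.4714
Set Φ(δ − 1.960) = 0.8; then δ − 1.960 = Φ⁻¹(0.8) = 0.842, giving δ = 2.802.
δ = d·√(n/2) ⇒ n = 2(δ/d)² = 2 × (2.802 / 0.4714)² = 70.63.
Round up to the next whole unit.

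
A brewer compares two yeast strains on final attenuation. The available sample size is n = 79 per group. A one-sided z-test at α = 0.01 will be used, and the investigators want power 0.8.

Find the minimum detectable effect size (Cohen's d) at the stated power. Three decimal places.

Required noncentrality: δ = z_{0.01} + z_{0.20} = 2.326 + 0.842 = 3.168.
δ = d·√(n/2) ⇒ d = δ/√(n/2) = 3.168/√(79/2) = 0.5041.

d ≈ 0.504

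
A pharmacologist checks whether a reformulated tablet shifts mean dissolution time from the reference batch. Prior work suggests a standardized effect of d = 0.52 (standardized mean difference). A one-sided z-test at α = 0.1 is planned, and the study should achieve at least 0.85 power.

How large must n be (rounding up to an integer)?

For power 0.85 need Φ(δ − z_{0.1}) = 0.85, so δ = z_{0.1} + z_{0.15} = 1.282 + 1.036 = 2.318.
δ = d·√n ⇒ n = (δ/d)² = (2.318 / 0.52)² = 19.87.
Round up to the next whole unit.

n = 20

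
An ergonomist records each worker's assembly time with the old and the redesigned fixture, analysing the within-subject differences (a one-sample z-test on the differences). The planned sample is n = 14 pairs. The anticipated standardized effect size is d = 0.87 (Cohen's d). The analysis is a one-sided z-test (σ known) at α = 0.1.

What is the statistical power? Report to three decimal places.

Noncentrality parameter: δ = d·√n = 0.87 × √14 = 3.2552
Critical value for a one-sided test at α = 0.1: z_α = 1.282.
Power = Φ(δ − 1.282) = Φ(1.974) = 0.9758.

Power ≈ 0.976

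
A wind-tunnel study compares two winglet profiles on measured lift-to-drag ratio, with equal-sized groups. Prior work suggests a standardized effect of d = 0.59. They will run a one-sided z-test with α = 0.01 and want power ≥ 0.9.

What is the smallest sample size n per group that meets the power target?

Set Φ(δ − 2.326) = 0.9; then δ − 2.326 = Φ⁻¹(0.9) = 1.282, giving δ = 3.608.
δ = d·√(n/2) ⇒ n = 2(δ/d)² = 2 × (3.608 / 0.59)² = 74.79.
Rounding up, n = 75 per group.

n = 75 per group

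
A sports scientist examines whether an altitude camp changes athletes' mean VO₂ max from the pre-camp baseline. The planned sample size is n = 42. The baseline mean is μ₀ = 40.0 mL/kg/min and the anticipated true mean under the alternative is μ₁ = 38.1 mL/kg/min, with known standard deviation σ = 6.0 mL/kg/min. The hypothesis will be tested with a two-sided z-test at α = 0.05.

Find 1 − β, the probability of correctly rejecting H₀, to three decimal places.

Power ≈ 0.537

Standardized effect: d = |μ₁ − μ₀| / σ = |38.1 − 40.0| / 6.0 = 0.3167
Noncentrality parameter: δ = d·√n = 0.3167 × √42 = 2.0522
Critical value for a two-sided test at α = 0.05: z_{α/2} = 1.960.
Power = Φ(δ − 1.960) + Φ(−δ − 1.960) = Φ(0.092) + Φ(-4.012) = 0.5368 + 0.0000 = 0.5368.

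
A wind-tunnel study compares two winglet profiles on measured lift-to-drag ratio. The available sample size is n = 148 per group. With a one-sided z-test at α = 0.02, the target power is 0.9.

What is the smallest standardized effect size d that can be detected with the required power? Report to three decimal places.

d ≈ 0.388

Need Φ(δ − 2.054) = 0.9, so δ = 2.054 + 1.282 = 3.335.
δ = d·√(n/2) ⇒ d = δ/√(n/2) = 3.335/√(148/2) = 0.3877.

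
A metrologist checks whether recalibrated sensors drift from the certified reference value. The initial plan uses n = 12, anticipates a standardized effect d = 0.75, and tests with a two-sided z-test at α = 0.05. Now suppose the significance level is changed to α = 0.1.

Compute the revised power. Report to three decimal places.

Power ≈ 0.830

δ = d·√n = 0.75 × √12 = 2.5981 (unchanged). New critical value: z_{0.05} = 1.645.
Revised power = Φ(δ − 1.645) + Φ(−δ − 1.645) = Φ(0.953) + Φ(-4.243) = 0.8298 + 0.0000 = 0.8298.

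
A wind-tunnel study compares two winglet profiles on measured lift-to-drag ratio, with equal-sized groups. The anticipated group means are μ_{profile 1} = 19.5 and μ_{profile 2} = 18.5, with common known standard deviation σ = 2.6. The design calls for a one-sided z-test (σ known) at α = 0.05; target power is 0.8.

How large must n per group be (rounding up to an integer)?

n = 84 per group

Standardized effect: d = |μ_{profile 1} − μ_{profile 2}| / σ = |19.5 − 18.5| / 2.6 = 0.3846
Set Φ(δ − 1.645) = 0.8; then δ − 1.645 = Φ⁻¹(0.8) = 0.842, giving δ = 2.486.
δ = d·√(n/2) ⇒ n = 2(δ/d)² = 2 × (2.486 / 0.3846)² = 83.59.
Round up to the next whole unit.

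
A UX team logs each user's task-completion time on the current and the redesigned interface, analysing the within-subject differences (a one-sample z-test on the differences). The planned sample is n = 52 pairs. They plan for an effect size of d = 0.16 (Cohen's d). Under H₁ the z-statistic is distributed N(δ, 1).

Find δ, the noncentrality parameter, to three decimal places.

δ = d·√n = 0.16 × √52 = 1.1538

δ ≈ 1.154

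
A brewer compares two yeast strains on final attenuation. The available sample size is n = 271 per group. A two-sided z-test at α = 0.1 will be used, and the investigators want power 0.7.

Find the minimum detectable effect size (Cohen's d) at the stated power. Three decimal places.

d ≈ 0.186

Required noncentrality: δ = z_{0.05} + z_{0.30} = 1.645 + 0.524 = 2.169.
(Lower-tail contribution to power is negligible for δ > 0.)
δ = d·√(n/2) ⇒ d = δ/√(n/2) = 2.169/√(271/2) = 0.1864.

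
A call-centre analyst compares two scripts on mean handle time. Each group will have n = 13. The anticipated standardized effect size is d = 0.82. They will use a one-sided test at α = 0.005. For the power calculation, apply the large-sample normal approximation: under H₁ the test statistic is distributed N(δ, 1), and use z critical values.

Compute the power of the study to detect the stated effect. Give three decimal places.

Noncentrality parameter: δ = d·√(n/2) = 0.82 × √(13/2) = 2.0906
One-sided α = 0.005 → critical value z_{0.005} = 2.576.
Power = Φ(δ − 2.576) = Φ(-0.485) = 0.3138.

Power ≈ 0.314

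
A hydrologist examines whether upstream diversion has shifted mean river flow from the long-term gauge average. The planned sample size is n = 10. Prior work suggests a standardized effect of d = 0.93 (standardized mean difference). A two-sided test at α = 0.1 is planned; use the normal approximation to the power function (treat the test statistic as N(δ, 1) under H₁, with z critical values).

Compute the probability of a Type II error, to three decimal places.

β ≈ 0.097

Noncentrality parameter: δ = d·√n = 0.93 × √10 = 2.9409
Critical value for a two-sided test at α = 0.1: z_{α/2} = 1.645.
Power = Φ(δ − 1.645) + Φ(−δ − 1.645) = Φ(1.296) + Φ(-4.586) = 0.9025 + 0.0000 = 0.9025.
Type II error: β = 1 − power = 1 − 0.9025 = 0.0975.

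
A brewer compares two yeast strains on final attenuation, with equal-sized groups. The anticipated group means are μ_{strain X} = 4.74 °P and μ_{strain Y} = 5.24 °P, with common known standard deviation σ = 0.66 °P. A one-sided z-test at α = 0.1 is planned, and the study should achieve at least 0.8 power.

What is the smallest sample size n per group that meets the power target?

Standardized effect: d = |μ_{strain X} − μ_{strain Y}| / σ = |4.74 − 5.24| / 0.66 = 0.7576
For power 0.8 need Φ(δ − z_{0.1}) = 0.8, so δ = z_{0.1} + z_{0.20} = 1.282 + 0.842 = 2.123.
δ = d·√(n/2) ⇒ n = 2(δ/d)² = 2 × (2.123 / 0.7576)² = 15.71.
Round up to the next whole unit.

n = 16 per group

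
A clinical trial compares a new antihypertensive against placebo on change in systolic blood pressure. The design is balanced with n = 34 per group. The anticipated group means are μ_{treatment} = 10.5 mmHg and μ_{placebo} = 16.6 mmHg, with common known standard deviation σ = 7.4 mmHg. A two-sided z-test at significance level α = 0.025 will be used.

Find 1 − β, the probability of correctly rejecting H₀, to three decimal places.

Power ≈ 0.876

Standardized effect: d = |μ_{treatment} − μ_{placebo}| / σ = |10.5 − 16.6| / 7.4 = 0.8243
Noncentrality parameter: δ = d·√(n/2) = 0.8243 × √(34/2) = 3.3988
Two-sided α = 0.025 → critical value z_{0.0125} = 2.241.
Power = Φ(δ − 2.241) + Φ(−δ − 2.241) = Φ(1.157) + Φ(-5.640) = 0.8764 + 0.0000 = 0.8764.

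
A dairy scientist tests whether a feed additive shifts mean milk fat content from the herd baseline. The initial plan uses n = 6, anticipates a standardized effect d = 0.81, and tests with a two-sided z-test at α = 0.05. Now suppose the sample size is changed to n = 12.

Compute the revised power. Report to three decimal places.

Power ≈ 0.801

With n = 12: δ = d·√n = 0.81 × √12 = 2.8059. Critical value z_{0.025} = 1.960.
Revised power = Φ(δ − 1.960) + Φ(−δ − 1.960) = Φ(0.846) + Φ(-4.766) = 0.8012 + 0.0000 = 0.8012.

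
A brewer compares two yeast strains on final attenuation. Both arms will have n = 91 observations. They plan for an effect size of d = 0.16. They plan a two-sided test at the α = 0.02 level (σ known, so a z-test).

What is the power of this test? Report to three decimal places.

Power ≈ 0.107

Noncentrality parameter: δ = d·√(n/2) = 0.16 × √(91/2) = 1.0793
Critical value for a two-sided test at α = 0.02: z_{α/2} = 2.326.
Power = Φ(δ − 2.326) + Φ(−δ − 2.326) = Φ(-1.247) + Φ(-3.406) = 0.1062 + 0.0003 = 0.1065.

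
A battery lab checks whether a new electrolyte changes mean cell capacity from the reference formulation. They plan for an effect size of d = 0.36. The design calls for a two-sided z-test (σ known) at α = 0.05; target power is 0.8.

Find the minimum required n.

n = 61

Set Φ(δ − 1.960) = 0.8; then δ − 1.960 = Φ⁻¹(0.8) = 0.842, giving δ = 2.802.
(Ignoring the negligible lower-tail rejection probability gives the usual closed-form inversion.)
δ = d·√n ⇒ n = (δ/d)² = (2.802 / 0.36)² = 60.56.
Round up to the next whole unit.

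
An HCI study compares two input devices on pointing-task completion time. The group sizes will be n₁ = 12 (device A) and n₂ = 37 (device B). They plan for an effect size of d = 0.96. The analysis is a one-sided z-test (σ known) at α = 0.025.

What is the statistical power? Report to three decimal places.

Noncentrality parameter: δ = d / √(1/n₁ + 1/n₂) = 0.96 / √(1/12 + 1/37) = 2.8898
One-sided α = 0.025 → critical value z_{0.025} = 1.960.
Power = Φ(δ − 1.960) = Φ(0.930) = 0.8238.

Power ≈ 0.824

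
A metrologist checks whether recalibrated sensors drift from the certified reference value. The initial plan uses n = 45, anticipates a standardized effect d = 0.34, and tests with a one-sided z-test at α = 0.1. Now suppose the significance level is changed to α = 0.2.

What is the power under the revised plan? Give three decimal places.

Power ≈ 0.925

δ = d·√n = 0.34 × √45 = 2.2808 (unchanged). New critical value: z_{0.2} = 0.842.
Revised power = Φ(δ − 0.842) = Φ(1.439) = 0.9249.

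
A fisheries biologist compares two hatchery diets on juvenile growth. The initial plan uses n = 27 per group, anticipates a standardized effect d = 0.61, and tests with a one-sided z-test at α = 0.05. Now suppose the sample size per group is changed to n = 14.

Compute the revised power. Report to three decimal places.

Power ≈ 0.488

With n = 14 per group: δ = d·√(n/2) = 0.61 × √(14/2) = 1.6139. Critical value z_{0.05} = 1.645.
Revised power = Φ(δ − 1.645) = Φ(-0.031) = 0.4877.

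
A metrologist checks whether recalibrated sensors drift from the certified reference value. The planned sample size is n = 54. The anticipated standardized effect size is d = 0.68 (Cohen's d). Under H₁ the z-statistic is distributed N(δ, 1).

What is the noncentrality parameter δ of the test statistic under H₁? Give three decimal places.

δ ≈ 4.997

The noncentrality parameter scales effect size by the design's sample-size factor: δ = d·√n = 0.68 × √54 = 4.9970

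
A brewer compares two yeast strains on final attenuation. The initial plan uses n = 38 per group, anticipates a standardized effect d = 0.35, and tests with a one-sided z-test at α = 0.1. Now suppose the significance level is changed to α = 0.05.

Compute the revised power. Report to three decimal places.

Power ≈ 0.453

δ = d·√(n/2) = 0.35 × √(38/2) = 1.5256 (unchanged). New critical value: z_{0.05} = 1.645.
Revised power = P(Z > 1.645 − δ) = Φ(-0.119) = 0.4525.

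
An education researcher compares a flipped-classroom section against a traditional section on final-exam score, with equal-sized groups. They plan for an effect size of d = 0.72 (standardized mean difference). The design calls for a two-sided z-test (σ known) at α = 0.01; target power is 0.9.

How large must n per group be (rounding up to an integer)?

n = 58 per group

For power 0.9 need Φ(δ − z_{0.005}) = 0.9, so δ = z_{0.005} + z_{0.10} = 2.576 + 1.282 = 3.857.
(The Φ(−δ − z_{α/2}) term is vanishingly small for δ > 0 and is dropped in the standard sample-size formula.)
δ = d·√(n/2) ⇒ n = 2(δ/d)² = 2 × (3.857 / 0.72)² = 57.41.
Round up to the next whole unit.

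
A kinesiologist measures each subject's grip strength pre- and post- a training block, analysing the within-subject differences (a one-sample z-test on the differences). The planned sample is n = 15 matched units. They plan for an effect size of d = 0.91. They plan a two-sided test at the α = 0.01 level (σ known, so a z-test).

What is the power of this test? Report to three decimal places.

Power ≈ 0.829

Noncentrality parameter: δ = d·√n = 0.91 × √15 = 3.5244
Two-sided α = 0.01 → critical value z_{0.005} = 2.576.
Power = Φ(δ − 2.576) + Φ(−δ − 2.576) = Φ(0.949) + Φ(-6.100) = 0.8286 + 0.0000 = 0.8286.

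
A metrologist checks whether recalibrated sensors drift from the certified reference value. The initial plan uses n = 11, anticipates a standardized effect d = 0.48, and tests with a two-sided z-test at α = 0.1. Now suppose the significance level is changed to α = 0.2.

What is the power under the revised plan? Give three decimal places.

δ = d·√n = 0.48 × √11 = 1.5920 (unchanged). New critical value: z_{0.1} = 1.282.
Revised power = Φ(δ − 1.282) + Φ(−δ − 1.282) = Φ(0.310) + Φ(-2.874) = 0.6219 + 0.0020 = 0.6239.

Power ≈ 0.624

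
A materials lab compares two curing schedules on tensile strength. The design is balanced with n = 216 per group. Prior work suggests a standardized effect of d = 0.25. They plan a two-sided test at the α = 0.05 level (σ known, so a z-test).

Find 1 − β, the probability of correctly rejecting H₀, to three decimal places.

Noncentrality parameter: δ = d·√(n/2) = 0.25 × √(216/2) = 2.5981
Critical value for a two-sided test at α = 0.05: z_{α/2} = 1.960.
Power = Φ(δ − 1.960) + Φ(−δ − 1.960) = Φ(0.638) + Φ(-4.558) = 0.7383 + 0.0000 = 0.7383.

Power ≈ 0.738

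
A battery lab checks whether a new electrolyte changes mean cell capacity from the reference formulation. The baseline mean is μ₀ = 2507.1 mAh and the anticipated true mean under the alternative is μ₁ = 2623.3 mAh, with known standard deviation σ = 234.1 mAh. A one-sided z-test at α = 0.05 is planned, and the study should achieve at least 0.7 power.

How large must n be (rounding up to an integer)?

n = 20

Standardized effect: d = |μ₁ − μ₀| / σ = |2623.3 − 2507.1| / 234.1 = 0.4964
For power 0.7 need Φ(δ − z_{0.05}) = 0.7, so δ = z_{0.05} + z_{0.30} = 1.645 + 0.524 = 2.169.
δ = d·√n ⇒ n = (δ/d)² = (2.169 / 0.4964)² = 19.10.
Round up to the next whole unit.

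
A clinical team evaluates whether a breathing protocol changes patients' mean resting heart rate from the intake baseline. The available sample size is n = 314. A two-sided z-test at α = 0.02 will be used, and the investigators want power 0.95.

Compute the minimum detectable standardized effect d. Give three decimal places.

Required noncentrality: δ = z_{0.01} + z_{0.05} = 2.326 + 1.645 = 3.971.
(The second rejection-region term Φ(−δ − z_{α/2}) is negligible and dropped.)
δ = d·√n ⇒ d = δ/√n = 3.971/√314 = 0.2241.

d ≈ 0.224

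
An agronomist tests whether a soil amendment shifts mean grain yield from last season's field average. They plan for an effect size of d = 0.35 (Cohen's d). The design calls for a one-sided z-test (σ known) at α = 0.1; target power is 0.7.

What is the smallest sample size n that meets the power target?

n = 27

For power 0.7 need Φ(δ − z_{0.1}) = 0.7, so δ = z_{0.1} + z_{0.30} = 1.282 + 0.524 = 1.806.
δ = d·√n ⇒ n = (δ/d)² = (1.806 / 0.35)² = 26.62.
Rounding up, n = 27.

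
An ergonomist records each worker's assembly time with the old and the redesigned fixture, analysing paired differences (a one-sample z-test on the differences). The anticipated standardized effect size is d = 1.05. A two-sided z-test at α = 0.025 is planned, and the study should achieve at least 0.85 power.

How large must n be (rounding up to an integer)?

n = 10

For power 0.85 need Φ(δ − z_{0.0125}) = 0.85, so δ = z_{0.0125} + z_{0.15} = 2.241 + 1.036 = 3.278.
(For δ > 0 the lower-tail rejection region contributes negligibly to power, so the one-term inversion is standard.)
δ = d·√n ⇒ n = (δ/d)² = (3.278 / 1.05)² = 9.75.
Rounding up, n = 10.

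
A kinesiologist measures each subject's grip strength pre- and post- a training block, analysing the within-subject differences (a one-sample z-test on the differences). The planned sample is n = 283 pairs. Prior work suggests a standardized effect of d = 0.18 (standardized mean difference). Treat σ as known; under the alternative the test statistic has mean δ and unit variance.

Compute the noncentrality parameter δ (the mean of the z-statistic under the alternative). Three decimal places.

δ ≈ 3.028

δ = d·√n = 0.18 × √283 = 3.0281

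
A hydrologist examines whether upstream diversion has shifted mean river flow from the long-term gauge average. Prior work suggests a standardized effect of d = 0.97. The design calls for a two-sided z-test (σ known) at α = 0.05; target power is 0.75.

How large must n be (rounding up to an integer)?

n = 8

For power 0.75 need Φ(δ − z_{0.025}) = 0.75, so δ = z_{0.025} + z_{0.25} = 1.960 + 0.674 = 2.634.
(Ignoring the negligible lower-tail rejection probability gives the usual closed-form inversion.)
δ = d·√n ⇒ n = (δ/d)² = (2.634 / 0.97)² = 7.38.
Rounding up, n = 8.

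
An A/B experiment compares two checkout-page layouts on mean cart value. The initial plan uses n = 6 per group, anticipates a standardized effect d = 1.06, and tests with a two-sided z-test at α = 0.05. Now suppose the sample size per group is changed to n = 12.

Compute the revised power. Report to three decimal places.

With n = 12 per group: δ = d·√(n/2) = 1.06 × √(12/2) = 2.5965. Critical value z_{0.025} = 1.960.
Revised power = Φ(δ − 1.960) + Φ(−δ − 1.960) = Φ(0.636) + Φ(-4.556) = 0.7378 + 0.0000 = 0.7378.

Power ≈ 0.738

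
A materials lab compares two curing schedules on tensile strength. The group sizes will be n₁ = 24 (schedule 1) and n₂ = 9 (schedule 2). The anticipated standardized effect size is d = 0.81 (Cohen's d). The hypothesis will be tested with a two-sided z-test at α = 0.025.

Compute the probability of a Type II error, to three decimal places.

β ≈ 0.567

Noncentrality parameter: δ = d / √(1/n₁ + 1/n₂) = 0.81 / √(1/24 + 1/9) = 2.0723
Critical value for a two-sided test at α = 0.025: z_{α/2} = 2.241.
Power = Φ(δ − 2.241) + Φ(−δ − 2.241) = Φ(-0.169) + Φ(-4.314) = 0.4329 + 0.0000 = 0.4329.
Type II error: β = 1 − power = 1 − 0.4329 = 0.5671.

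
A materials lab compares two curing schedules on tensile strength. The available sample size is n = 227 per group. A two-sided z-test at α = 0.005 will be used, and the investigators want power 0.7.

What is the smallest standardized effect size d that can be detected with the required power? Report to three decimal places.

d ≈ 0.313

Required noncentrality: δ = z_{0.0025} + z_{0.30} = 2.807 + 0.524 = 3.331.
(Lower-tail contribution to power is negligible for δ > 0.)
δ = d·√(n/2) ⇒ d = δ/√(n/2) = 3.331/√(227/2) = 0.3127.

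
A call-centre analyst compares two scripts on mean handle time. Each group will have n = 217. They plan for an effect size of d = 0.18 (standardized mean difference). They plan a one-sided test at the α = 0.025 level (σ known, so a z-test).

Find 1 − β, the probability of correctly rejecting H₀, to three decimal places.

Power ≈ 0.466

Noncentrality parameter: δ = d·√(n/2) = 0.18 × √(217/2) = 1.8749
One-sided α = 0.025 → critical value z_{0.025} = 1.960.
Power = P(Z > 1.960 − δ) = Φ(-0.085) = 0.4661.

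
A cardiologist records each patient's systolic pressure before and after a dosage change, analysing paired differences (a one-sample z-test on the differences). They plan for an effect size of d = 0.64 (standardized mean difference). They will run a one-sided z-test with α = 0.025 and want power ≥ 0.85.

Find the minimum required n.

Set Φ(δ − 1.960) = 0.85; then δ − 1.960 = Φ⁻¹(0.85) = 1.036, giving δ = 2.996.
δ = d·√n ⇒ n = (δ/d)² = (2.996 / 0.64)² = 21.92.
Round up to the next whole unit.

n = 22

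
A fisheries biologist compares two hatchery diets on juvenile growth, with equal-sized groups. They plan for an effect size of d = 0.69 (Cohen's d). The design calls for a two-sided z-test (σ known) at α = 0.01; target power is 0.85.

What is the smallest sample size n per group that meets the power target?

For power 0.85 need Φ(δ − z_{0.005}) = 0.85, so δ = z_{0.005} + z_{0.15} = 2.576 + 1.036 = 3.612.
(The Φ(−δ − z_{α/2}) term is vanishingly small for δ > 0 and is dropped in the standard sample-size formula.)
δ = d·√(n/2) ⇒ n = 2(δ/d)² = 2 × (3.612 / 0.69)² = 54.81.
Round up to the next whole unit.

n = 55 per group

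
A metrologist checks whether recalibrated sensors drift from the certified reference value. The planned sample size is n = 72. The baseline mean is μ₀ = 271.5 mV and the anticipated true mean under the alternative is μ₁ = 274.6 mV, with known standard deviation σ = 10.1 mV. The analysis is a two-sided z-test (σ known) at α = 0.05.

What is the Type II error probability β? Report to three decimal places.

Standardized effect: d = |μ₁ − μ₀| / σ = |274.6 − 271.5| / 10.1 = 0.3069
Noncentrality parameter: δ = d·√n = 0.3069 × √72 = 2.6044
Two-sided α = 0.05 → critical value z_{0.025} = 1.960.
Power = Φ(δ − 1.960) + Φ(−δ − 1.960) = Φ(0.644) + Φ(-4.564) = 0.7404 + 0.0000 = 0.7404.
Type II error: β = 1 − power = 1 − 0.7404 = 0.2596.

β ≈ 0.260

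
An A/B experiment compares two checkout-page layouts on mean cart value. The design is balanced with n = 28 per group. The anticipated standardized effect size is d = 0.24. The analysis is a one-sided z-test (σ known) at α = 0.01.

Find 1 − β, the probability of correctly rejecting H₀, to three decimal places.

Noncentrality parameter: λ = d·√(n/2) = 0.24 × √(28/2) = 0.8980
One-sided α = 0.01 → critical value z_{0.01} = 2.326.
Power = Φ(λ − 2.326) = Φ(-1.428) = 0.0766.

Power ≈ 0.077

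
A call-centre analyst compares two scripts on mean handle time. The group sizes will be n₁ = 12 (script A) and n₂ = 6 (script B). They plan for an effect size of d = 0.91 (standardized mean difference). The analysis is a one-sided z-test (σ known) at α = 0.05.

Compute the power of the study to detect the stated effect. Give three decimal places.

Power ≈ 0.570

Noncentrality parameter: δ = d / √(1/n₁ + 1/n₂) = 0.91 / √(1/12 + 1/6) = 1.8200
One-sided α = 0.05 → critical value z_{0.05} = 1.645.
Power = Φ(δ − 1.645) = Φ(0.175) = 0.5695.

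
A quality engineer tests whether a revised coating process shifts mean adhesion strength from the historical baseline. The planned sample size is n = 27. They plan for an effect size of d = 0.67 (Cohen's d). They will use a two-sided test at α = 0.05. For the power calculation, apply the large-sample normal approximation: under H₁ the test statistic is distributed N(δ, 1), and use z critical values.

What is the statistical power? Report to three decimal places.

Power ≈ 0.936

Noncentrality parameter: δ = d·√n = 0.67 × √27 = 3.4814
Two-sided α = 0.05 → critical value z_{0.025} = 1.960.
Power = Φ(δ − 1.960) + Φ(−δ − 1.960) = Φ(1.521) + Φ(-5.441) = 0.9359 + 0.0000 = 0.9359.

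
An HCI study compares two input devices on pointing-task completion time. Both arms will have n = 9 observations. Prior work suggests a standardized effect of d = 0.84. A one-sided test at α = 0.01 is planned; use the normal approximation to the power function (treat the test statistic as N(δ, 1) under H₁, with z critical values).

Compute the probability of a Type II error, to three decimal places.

β ≈ 0.707

Noncentrality parameter: δ = d·√(n/2) = 0.84 × √(9/2) = 1.7819
Critical value for a one-sided test at α = 0.01: z_α = 2.326.
Power = P(Z > 2.326 − δ) = Φ(-0.544) = 0.2931.
Type II error: β = 1 − power = 1 − 0.2931 = 0.7069.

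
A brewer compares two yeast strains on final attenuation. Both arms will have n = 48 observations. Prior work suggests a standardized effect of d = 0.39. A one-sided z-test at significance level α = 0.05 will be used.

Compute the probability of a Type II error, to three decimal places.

β ≈ 0.395

Noncentrality parameter: δ = d·√(n/2) = 0.39 × √(48/2) = 1.9106
Critical value for a one-sided test at α = 0.05: z_α = 1.645.
Power = Φ(δ − 1.645) = Φ(0.266) = 0.6048.
Type II error: β = 1 − power = 1 − 0.6048 = 0.3952.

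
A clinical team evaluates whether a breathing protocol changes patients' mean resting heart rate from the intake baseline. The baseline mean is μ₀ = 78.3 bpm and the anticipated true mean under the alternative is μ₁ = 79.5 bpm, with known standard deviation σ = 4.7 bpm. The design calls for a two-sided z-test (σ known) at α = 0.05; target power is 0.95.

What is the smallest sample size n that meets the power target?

n = 200

Standardized effect: d = |μ₁ − μ₀| / σ = |79.5 − 78.3| / 4.7 = 0.2553
For power 0.95 need Φ(δ − z_{0.025}) = 0.95, so δ = z_{0.025} + z_{0.05} = 1.960 + 1.645 = 3.605.
(The Φ(−δ − z_{α/2}) term is vanishingly small for δ > 0 and is dropped in the standard sample-size formula.)
δ = d·√n ⇒ n = (δ/d)² = (3.605 / 0.2553)² = 199.34.
Rounding up, n = 200.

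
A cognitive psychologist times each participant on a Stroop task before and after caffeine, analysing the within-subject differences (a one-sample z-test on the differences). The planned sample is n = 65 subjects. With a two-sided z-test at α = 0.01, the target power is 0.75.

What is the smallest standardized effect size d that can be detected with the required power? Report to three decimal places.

d ≈ 0.403

Required noncentrality: δ = z_{0.005} + z_{0.25} = 2.576 + 0.674 = 3.250.
(Lower-tail contribution to power is negligible for δ > 0.)
δ = d·√n ⇒ d = δ/√n = 3.250/√65 = 0.4032.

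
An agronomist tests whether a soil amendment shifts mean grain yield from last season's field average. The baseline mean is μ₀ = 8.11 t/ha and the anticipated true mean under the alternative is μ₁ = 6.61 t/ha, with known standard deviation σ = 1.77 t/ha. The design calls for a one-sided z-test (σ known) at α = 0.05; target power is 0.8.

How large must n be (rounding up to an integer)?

Standardized effect: d = |μ₁ − μ₀| / σ = |6.61 − 8.11| / 1.77 = 0.8475
For power 0.8 need Φ(δ − z_{0.05}) = 0.8, so δ = z_{0.05} + z_{0.20} = 1.645 + 0.842 = 2.486.
δ = d·√n ⇒ n = (δ/d)² = (2.486 / 0.8475)² = 8.61.
Rounding up, n = 9.

n = 9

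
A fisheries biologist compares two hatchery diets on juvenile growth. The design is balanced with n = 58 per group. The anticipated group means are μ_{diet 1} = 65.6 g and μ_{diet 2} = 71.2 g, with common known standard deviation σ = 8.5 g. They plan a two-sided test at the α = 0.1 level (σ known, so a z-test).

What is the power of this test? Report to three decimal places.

Power ≈ 0.971

Standardized effect: d = |μ_{diet 1} − μ_{diet 2}| / σ = |65.6 − 71.2| / 8.5 = 0.6588
Noncentrality parameter: δ = d·√(n/2) = 0.6588 × √(58/2) = 3.5479
Critical value for a two-sided test at α = 0.1: z_{α/2} = 1.645.
Power = Φ(δ − 1.645) + Φ(−δ − 1.645) = Φ(1.903) + Φ(-5.193) = 0.9715 + 0.0000 = 0.9715.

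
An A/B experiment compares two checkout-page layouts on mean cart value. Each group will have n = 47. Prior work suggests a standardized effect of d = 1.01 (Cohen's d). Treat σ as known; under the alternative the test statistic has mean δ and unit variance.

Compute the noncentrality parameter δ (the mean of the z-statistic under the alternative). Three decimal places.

δ ≈ 4.896

The noncentrality parameter scales effect size by the design's sample-size factor: δ = d·√(n/2) = 1.01 × √(47/2) = 4.8962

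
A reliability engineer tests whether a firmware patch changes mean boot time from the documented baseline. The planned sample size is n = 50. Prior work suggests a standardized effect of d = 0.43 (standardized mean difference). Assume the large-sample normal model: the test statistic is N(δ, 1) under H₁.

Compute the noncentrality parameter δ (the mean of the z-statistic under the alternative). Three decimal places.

δ ≈ 3.041

The noncentrality parameter scales effect size by the design's sample-size factor: δ = d·√n = 0.43 × √50 = 3.0406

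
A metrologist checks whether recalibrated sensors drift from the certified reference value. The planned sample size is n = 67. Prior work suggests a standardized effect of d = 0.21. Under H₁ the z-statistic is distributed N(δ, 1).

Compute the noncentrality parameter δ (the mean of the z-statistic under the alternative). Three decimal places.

δ = d·√n = 0.21 × √67 = 1.7189

δ ≈ 1.719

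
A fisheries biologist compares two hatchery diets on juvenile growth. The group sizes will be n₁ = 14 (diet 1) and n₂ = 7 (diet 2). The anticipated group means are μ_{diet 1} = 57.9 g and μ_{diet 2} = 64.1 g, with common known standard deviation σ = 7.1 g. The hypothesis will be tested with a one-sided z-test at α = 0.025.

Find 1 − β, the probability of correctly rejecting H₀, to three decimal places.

Standardized effect: d = |μ_{diet 1} − μ_{diet 2}| / σ = |57.9 − 64.1| / 7.1 = 0.8732
Noncentrality parameter: δ = d / √(1/n₁ + 1/n₂) = 0.8732 / √(1/14 + 1/7) = 1.8864
Critical value for a one-sided test at α = 0.025: z_α = 1.960.
Power = P(Z > 1.960 − δ) = Φ(-0.074) = 0.4707.

Power ≈ 0.471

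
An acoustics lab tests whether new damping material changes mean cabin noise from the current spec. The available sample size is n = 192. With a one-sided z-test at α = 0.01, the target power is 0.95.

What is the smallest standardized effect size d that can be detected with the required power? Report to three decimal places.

Required noncentrality: δ = z_{0.01} + z_{0.05} = 2.326 + 1.645 = 3.971.
δ = d·√n ⇒ d = δ/√n = 3.971/√192 = 0.2866.

d ≈ 0.287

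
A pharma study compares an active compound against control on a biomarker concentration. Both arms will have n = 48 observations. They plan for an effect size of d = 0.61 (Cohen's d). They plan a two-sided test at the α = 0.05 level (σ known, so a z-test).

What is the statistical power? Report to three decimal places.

Noncentrality parameter: δ = d·√(n/2) = 0.61 × √(48/2) = 2.9884
Critical value for a two-sided test at α = 0.05: z_{α/2} = 1.960.
Power = Φ(δ − 1.960) + Φ(−δ − 1.960) = Φ(1.028) + Φ(-4.948) = 0.8481 + 0.0000 = 0.8481.

Power ≈ 0.848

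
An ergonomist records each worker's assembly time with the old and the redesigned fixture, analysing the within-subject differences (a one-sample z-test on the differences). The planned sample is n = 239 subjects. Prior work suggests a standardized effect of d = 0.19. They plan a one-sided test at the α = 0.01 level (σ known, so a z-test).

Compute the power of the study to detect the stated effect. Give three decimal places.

Noncentrality parameter: δ = d·√n = 0.19 × √239 = 2.9373
One-sided α = 0.01 → critical value z_{0.01} = 2.326.
Power = P(Z > 2.326 − δ) = Φ(0.611) = 0.7294.

Power ≈ 0.729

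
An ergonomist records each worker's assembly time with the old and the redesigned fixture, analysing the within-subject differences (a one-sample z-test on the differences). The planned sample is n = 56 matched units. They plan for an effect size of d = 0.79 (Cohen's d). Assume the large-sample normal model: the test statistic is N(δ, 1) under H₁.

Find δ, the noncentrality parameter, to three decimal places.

δ = d·√n = 0.79 × √56 = 5.9118

δ ≈ 5.912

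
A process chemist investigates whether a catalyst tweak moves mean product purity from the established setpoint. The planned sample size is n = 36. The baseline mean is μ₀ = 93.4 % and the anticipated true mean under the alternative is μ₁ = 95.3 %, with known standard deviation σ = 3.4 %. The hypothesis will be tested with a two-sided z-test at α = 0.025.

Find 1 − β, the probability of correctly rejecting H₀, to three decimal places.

Standardized effect: d = |μ₁ − μ₀| / σ = |95.3 − 93.4| / 3.4 = 0.5588
Noncentrality parameter: δ = d·√n = 0.5588 × √36 = 3.3529
Critical value for a two-sided test at α = 0.025: z_{α/2} = 2.241.
Power = Φ(δ − 2.241) + Φ(−δ − 2.241) = Φ(1.112) + Φ(-5.594) = 0.8668 + 0.0000 = 0.8668.

Power ≈ 0.867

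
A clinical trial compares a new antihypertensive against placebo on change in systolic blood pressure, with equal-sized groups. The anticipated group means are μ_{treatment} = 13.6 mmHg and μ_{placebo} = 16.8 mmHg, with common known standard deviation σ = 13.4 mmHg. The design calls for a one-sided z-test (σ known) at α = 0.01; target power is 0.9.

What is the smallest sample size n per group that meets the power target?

n = 457 per group

Standardized effect: d = |μ_{treatment} − μ_{placebo}| / σ = |13.6 − 16.8| / 13.4 = 0.2388
Set Φ(δ − 2.326) = 0.9; then δ − 2.326 = Φ⁻¹(0.9) = 1.282, giving δ = 3.608.
δ = d·√(n/2) ⇒ n = 2(δ/d)² = 2 × (3.608 / 0.2388)² = 456.51.
Rounding up, n = 457 per group.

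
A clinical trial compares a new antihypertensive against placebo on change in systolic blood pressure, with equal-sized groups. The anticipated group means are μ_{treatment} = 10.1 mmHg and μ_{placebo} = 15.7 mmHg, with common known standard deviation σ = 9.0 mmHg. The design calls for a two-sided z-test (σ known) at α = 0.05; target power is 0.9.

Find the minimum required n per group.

n = 55 per group

Standardized effect: d = |μ_{treatment} − μ_{placebo}| / σ = |10.1 − 15.7| / 9.0 = 0.6222
Set Φ(δ − 1.960) = 0.9; then δ − 1.960 = Φ⁻¹(0.9) = 1.282, giving δ = 3.242.
(For δ > 0 the lower-tail rejection region contributes negligibly to power, so the one-term inversion is standard.)
δ = d·√(n/2) ⇒ n = 2(δ/d)² = 2 × (3.242 / 0.6222)² = 54.28.
Rounding up, n = 55 per group.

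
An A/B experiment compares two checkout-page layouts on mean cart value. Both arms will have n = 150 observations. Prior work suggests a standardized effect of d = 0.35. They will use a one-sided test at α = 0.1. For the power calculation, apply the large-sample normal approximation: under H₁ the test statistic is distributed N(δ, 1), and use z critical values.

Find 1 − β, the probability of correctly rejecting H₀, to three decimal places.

Power ≈ 0.960

Noncentrality parameter: δ = d·√(n/2) = 0.35 × √(150/2) = 3.0311
One-sided α = 0.1 → critical value z_{0.1} = 1.282.
Power = Φ(δ − 1.282) = Φ(1.750) = 0.9599.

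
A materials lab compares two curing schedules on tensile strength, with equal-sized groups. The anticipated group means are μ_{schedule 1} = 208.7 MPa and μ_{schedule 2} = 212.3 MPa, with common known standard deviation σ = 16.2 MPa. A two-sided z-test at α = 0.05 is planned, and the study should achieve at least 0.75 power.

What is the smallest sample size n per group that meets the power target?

n = 282 per group

Standardized effect: d = |μ_{schedule 1} − μ_{schedule 2}| / σ = |208.7 − 212.3| / 16.2 = 0.2222
For power 0.75 need Φ(δ − z_{0.025}) = 0.75, so δ = z_{0.025} + z_{0.25} = 1.960 + 0.674 = 2.634.
(Ignoring the negligible lower-tail rejection probability gives the usual closed-form inversion.)
δ = d·√(n/2) ⇒ n = 2(δ/d)² = 2 × (2.634 / 0.2222)² = 281.08.
Rounding up, n = 282 per group.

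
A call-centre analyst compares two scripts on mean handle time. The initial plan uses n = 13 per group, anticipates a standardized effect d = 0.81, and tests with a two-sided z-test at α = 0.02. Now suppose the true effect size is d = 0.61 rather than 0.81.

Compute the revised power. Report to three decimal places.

With d = 0.61: δ = d·√(n/2) = 0.61 × √(13/2) = 1.5552. Critical value z_{0.01} = 2.326.
Revised power = Φ(δ − 2.326) + Φ(−δ − 2.326) = Φ(-0.771) + Φ(-3.882) = 0.2203 + 0.0001 = 0.2204.

Power ≈ 0.220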